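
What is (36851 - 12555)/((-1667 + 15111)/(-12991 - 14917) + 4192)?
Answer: 169513192/29244223 ≈ 5.7965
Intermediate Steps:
(36851 - 12555)/((-1667 + 15111)/(-12991 - 14917) + 4192) = 24296/(13444/(-27908) + 4192) = 24296/(13444*(-1/27908) + 4192) = 24296/(-3361/6977 + 4192) = 24296/(29244223/6977) = 24296*(6977/29244223) = 169513192/29244223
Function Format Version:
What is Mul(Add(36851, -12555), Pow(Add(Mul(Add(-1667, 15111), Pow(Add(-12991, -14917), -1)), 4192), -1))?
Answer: Rational(169513192, 29244223) ≈ 5.7965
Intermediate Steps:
Mul(Add(36851, -12555), Pow(Add(Mul(Add(-1667, 15111), Pow(Add(-12991, -14917), -1)), 4192), -1)) = Mul(24296, Pow(Add(Mul(13444, Pow(-27908, -1)), 4192), -1)) = Mul(24296, Pow(Add(Mul(13444, Rational(-1, 27908)), 4192), -1)) = Mul(24296, Pow(Add(Rational(-3361, 6977), 4192), -1)) = Mul(24296, Pow(Rational(29244223, 6977), -1)) = Mul(24296, Rational(6977, 29244223)) = Rational(169513192, 29244223)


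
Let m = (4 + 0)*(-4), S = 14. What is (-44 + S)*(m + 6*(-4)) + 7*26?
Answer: 1382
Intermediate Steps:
m = -16 (m = 4*(-4) = -16)
(-44 + S)*(m + 6*(-4)) + 7*26 = (-44 + 14)*(-16 + 6*(-4)) + 7*26 = -30*(-16 - 24) + 182 = -30*(-40) + 182 = 1200 + 182 = 1382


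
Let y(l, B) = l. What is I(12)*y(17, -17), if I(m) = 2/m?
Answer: 17/6 ≈ 2.8333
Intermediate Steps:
I(12)*y(17, -17) = (2/12)*17 = (2*(1/12))*17 = (1/6)*17 = 17/6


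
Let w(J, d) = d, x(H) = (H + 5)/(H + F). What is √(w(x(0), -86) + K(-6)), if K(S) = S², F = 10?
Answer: 5*I*√2 ≈ 7.0711*I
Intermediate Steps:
x(H) = (5 + H)/(10 + H) (x(H) = (H + 5)/(H + 10) = (5 + H)/(10 + H))
√(w(x(0), -86) + K(-6)) = √(-86 + (-6)²) = √(-86 + 36) = √(-50) = 5*I*√2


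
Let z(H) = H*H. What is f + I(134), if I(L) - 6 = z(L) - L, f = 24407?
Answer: 42235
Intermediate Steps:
z(H) = H²
I(L) = 6 + L² - L (I(L) = 6 + (L² - L) = 6 + L² - L)
f + I(134) = 24407 + (6 + 134² - 1*134) = 24407 + (6 + 17956 - 134) = 24407 + 17828 = 42235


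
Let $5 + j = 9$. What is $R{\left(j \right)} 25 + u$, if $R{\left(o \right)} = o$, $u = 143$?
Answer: $243$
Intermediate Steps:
$j = 4$ ($j = -5 + 9 = 4$)
$R{\left(j \right)} 25 + u = 4 \cdot 25 + 143 = 100 + 143 = 243$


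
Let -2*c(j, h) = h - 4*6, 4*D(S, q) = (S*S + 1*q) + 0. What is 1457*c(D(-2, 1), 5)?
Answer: 27683/2 ≈ 13842.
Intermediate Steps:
D(S, q) = q/4 + S²/4 (D(S, q) = ((S*S + 1*q) + 0)/4 = ((S² + q) + 0)/4 = ((q + S²) + 0)/4 = (q + S²)/4 = q/4 + S²/4)
c(j, h) = 12 - h/2 (c(j, h) = -(h - 4*6)/2 = -(h - 24)/2 = -(-24 + h)/2 = 12 - h/2)
1457*c(D(-2, 1), 5) = 1457*(12 - ½*5) = 1457*(12 - 5/2) = 1457*(19/2) = 27683/2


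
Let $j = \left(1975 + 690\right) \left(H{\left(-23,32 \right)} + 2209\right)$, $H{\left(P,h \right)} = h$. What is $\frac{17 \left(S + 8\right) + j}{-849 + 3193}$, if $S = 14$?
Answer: $\frac{5972639}{2344} \approx 2548.1$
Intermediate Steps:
$j = 5972265$ ($j = \left(1975 + 690\right) \left(32 + 2209\right) = 2665 \cdot 2241 = 5972265$)
$\frac{17 \left(S + 8\right) + j}{-849 + 3193} = \frac{17 \left(14 + 8\right) + 5972265}{-849 + 3193} = \frac{17 \cdot 22 + 5972265}{2344} = \left(374 + 5972265\right) \frac{1}{2344} = 5972639 \cdot \frac{1}{2344} = \frac{5972639}{2344}$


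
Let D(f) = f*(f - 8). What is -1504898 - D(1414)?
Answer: -3492982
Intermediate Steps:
D(f) = f*(-8 + f)
-1504898 - D(1414) = -1504898 - 1414*(-8 + 1414) = -1504898 - 1414*1406 = -1504898 - 1*1988084 = -1504898 - 1988084 = -3492982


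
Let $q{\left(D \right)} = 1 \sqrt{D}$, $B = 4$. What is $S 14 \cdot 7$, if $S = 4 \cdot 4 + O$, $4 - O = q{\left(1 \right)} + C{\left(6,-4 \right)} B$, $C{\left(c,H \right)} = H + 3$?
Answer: $2254$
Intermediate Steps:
$C{\left(c,H \right)} = 3 + H$
$q{\left(D \right)} = \sqrt{D}$
$O = 7$ ($O = 4 - \left(\sqrt{1} + \left(3 - 4\right) 4\right) = 4 - \left(1 - 4\right) = 4 - -3 = 4 + 3 = 7$)
$S = 23$ ($S = 4 \cdot 4 + 7 = 16 + 7 = 23$)
$S 14 \cdot 7 = 23 \cdot 14 \cdot 7 = 322 \cdot 7 = 2254$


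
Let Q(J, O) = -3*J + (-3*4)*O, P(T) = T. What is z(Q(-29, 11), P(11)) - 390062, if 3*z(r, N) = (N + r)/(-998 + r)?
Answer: -1220503964/3129 ≈ -3.9006e+5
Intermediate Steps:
Q(J, O) = -12*O - 3*J (Q(J, O) = -3*J - 12*O = -12*O - 3*J)
z(r, N) = (N + r)/(3*(-998 + r)) (z(r, N) = ((N + r)/(-998 + r))/3 = (N + r)/(3*(-998 + r)))
z(Q(-29, 11), P(11)) - 390062 = (11 + (-12*11 - 3*(-29)))/(3*(-998 + (-12*11 - 3*(-29)))) - 390062 = (11 + (-132 + 87))/(3*(-998 + (-132 + 87))) - 390062 = (11 - 45)/(3*(-998 - 45)) - 390062 = (⅓)*(-34)/(-1043) - 390062 = (⅓)*(-1/1043)*(-34) - 390062 = 34/3129 - 390062 = -1220503964/3129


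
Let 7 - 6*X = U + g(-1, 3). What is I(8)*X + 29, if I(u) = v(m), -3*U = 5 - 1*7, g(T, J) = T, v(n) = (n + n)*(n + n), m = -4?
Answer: 965/9 ≈ 107.22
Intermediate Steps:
v(n) = 4*n² (v(n) = (2*n)*(2*n) = 4*n²)
U = ⅔ (U = -(5 - 1*7)/3 = -(5 - 7)/3 = -⅓*(-2) = ⅔ ≈ 0.66667)
I(u) = 64 (I(u) = 4*(-4)² = 4*16 = 64)
X = 11/9 (X = 7/6 - (⅔ - 1)/6 = 7/6 - ⅙*(-⅓) = 7/6 + 1/18 = 11/9 ≈ 1.2222)
I(8)*X + 29 = 64*(11/9) + 29 = 704/9 + 29 = 965/9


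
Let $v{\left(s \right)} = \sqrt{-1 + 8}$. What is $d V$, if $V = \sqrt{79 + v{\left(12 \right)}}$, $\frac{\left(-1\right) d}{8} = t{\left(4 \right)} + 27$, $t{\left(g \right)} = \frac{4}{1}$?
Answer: $- 248 \sqrt{79 + \sqrt{7}} \approx -2240.9$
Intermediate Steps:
$v{\left(s \right)} = \sqrt{7}$
$t{\left(g \right)} = 4$ ($t{\left(g \right)} = 4 \cdot 1 = 4$)
$d = -248$ ($d = - 8 \left(4 + 27\right) = \left(-8\right) 31 = -248$)
$V = \sqrt{79 + \sqrt{7}} \approx 9.0358$
$d V = - 248 \sqrt{79 + \sqrt{7}}$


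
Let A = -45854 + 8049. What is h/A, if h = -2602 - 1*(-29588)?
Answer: -26986/37805 ≈ -0.71382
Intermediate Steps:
h = 26986 (h = -2602 + 29588 = 26986)
A = -37805
h/A = 26986/(-37805) = 26986*(-1/37805) = -26986/37805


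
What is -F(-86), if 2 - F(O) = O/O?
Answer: -1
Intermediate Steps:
F(O) = 1 (F(O) = 2 - O/O = 2 - 1*1 = 2 - 1 = 1)
-F(-86) = -1*1 = -1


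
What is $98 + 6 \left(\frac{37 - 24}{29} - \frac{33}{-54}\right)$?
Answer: $\frac{9079}{87} \approx 104.36$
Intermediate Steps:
$98 + 6 \left(\frac{37 - 24}{29} - \frac{33}{-54}\right) = 98 + 6 \left(13 \cdot \frac{1}{29} - - \frac{11}{18}\right) = 98 + 6 \left(\frac{13}{29} + \frac{11}{18}\right) = 98 + 6 \cdot \frac{553}{522} = 98 + \frac{553}{87} = \frac{9079}{87}$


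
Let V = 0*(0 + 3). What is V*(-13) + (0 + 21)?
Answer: 21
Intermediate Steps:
V = 0 (V = 0*3 = 0)
V*(-13) + (0 + 21) = 0*(-13) + (0 + 21) = 0 + 21 = 21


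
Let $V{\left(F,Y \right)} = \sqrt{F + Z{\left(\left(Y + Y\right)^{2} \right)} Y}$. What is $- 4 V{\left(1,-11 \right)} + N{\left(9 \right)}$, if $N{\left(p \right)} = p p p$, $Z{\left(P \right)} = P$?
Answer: $729 - 4 i \sqrt{5323} \approx 729.0 - 291.84 i$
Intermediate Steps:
$V{\left(F,Y \right)} = \sqrt{F + 4 Y^{3}}$ ($V{\left(F,Y \right)} = \sqrt{F + \left(Y + Y\right)^{2} Y} = \sqrt{F + \left(2 Y\right)^{2} Y} = \sqrt{F + 4 Y^{2} Y} = \sqrt{F + 4 Y^{3}}$)
$N{\left(p \right)} = p^{3}$ ($N{\left(p \right)} = p^{2} p = p^{3}$)
$- 4 V{\left(1,-11 \right)} + N{\left(9 \right)} = - 4 \sqrt{1 + 4 \left(-11\right)^{3}} + 9^{3} = - 4 \sqrt{1 + 4 \left(-1331\right)} + 729 = - 4 \sqrt{1 - 5324} + 729 = - 4 \sqrt{-5323} + 729 = - 4 i \sqrt{5323} + 729 = 729 - 4 i \sqrt{5323}$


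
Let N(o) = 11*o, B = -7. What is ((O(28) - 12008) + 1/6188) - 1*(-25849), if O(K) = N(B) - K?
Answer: 84998369/6188 ≈ 13736.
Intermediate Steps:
O(K) = -77 - K (O(K) = 11*(-7) - K = -77 - K)
((O(28) - 12008) + 1/6188) - 1*(-25849) = (((-77 - 1*28) - 12008) + 1/6188) - 1*(-25849) = (((-77 - 28) - 12008) + 1/6188) + 25849 = ((-105 - 12008) + 1/6188) + 25849 = (-12113 + 1/6188) + 25849 = -74955243/6188 + 25849 = 84998369/6188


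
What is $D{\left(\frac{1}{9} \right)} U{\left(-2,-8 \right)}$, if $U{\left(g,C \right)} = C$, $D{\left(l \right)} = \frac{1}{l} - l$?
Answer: $- \frac{640}{9} \approx -71.111$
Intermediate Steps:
$D{\left(\frac{1}{9} \right)} U{\left(-2,-8 \right)} = \left(\frac{1}{\frac{1}{9}} - \frac{1}{9}\right) \left(-8\right) = \left(9 - \frac{1}{9}\right) \left(-8\right) = \frac{80}{9} \left(-8\right) = - \frac{640}{9}$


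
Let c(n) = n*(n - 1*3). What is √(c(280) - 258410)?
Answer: 5*I*√7234 ≈ 425.26*I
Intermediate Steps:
c(n) = n*(-3 + n) (c(n) = n*(n - 3) = n*(-3 + n))
√(c(280) - 258410) = √(280*(-3 + 280) - 258410) = √(280*277 - 258410) = √(77560 - 258410) = √(-180850) = 5*I*√7234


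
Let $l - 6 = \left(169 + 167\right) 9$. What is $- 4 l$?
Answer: $-12120$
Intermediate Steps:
$l = 3030$ ($l = 6 + \left(169 + 167\right) 9 = 6 + 336 \cdot 9 = 6 + 3024 = 3030$)
$- 4 l = \left(-4\right) 3030 = -12120$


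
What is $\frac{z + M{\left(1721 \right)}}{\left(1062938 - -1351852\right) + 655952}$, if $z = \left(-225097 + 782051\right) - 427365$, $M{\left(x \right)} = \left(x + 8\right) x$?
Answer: $\frac{1552599}{1535371} \approx 1.0112$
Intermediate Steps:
$M{\left(x \right)} = x \left(8 + x\right)$ ($M{\left(x \right)} = \left(8 + x\right) x = x \left(8 + x\right)$)
$z = 129589$ ($z = 556954 - 427365 = 129589$)
$\frac{z + M{\left(1721 \right)}}{\left(1062938 - -1351852\right) + 655952} = \frac{129589 + 1721 \left(8 + 1721\right)}{\left(1062938 - -1351852\right) + 655952} = \frac{129589 + 1721 \cdot 1729}{\left(1062938 + 1351852\right) + 655952} = \frac{129589 + 2975609}{2414790 + 655952} = \frac{3105198}{3070742} = 3105198 \cdot \frac{1}{3070742} = \frac{1552599}{1535371}$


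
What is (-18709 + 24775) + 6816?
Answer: 12882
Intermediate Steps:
(-18709 + 24775) + 6816 = 6066 + 6816 = 12882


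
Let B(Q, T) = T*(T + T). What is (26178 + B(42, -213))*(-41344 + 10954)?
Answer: -3553077240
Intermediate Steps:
B(Q, T) = 2*T² (B(Q, T) = T*(2*T) = 2*T²)
(26178 + B(42, -213))*(-41344 + 10954) = (26178 + 2*(-213)²)*(-41344 + 10954) = (26178 + 2*45369)*(-30390) = (26178 + 90738)*(-30390) = 116916*(-30390) = -3553077240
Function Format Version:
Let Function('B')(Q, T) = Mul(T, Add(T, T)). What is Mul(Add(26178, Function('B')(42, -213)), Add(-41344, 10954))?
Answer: -3553077240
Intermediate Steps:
Function('B')(Q, T) = Mul(2, Pow(T, 2)) (Function('B')(Q, T) = Mul(T, Mul(2, T)) = Mul(2, Pow(T, 2)))
Mul(Add(26178, Function('B')(42, -213)), Add(-41344, 10954)) = Mul(Add(26178, Mul(2, Pow(-213, 2))), Add(-41344, 10954)) = Mul(Add(26178, Mul(2, 45369)), -30390) = Mul(Add(26178, 90738), -30390) = Mul(116916, -30390) = -3553077240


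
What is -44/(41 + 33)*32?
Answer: -704/37 ≈ -19.027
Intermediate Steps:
-44/(41 + 33)*32 = -44/74*32 = -44*1/74*32 = -22/37*32 = -704/37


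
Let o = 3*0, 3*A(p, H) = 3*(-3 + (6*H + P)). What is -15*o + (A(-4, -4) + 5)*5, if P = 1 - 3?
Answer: -120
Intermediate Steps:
P = -2
A(p, H) = -5 + 6*H (A(p, H) = (3*(-3 + (6*H - 2)))/3 = (3*(-3 + (-2 + 6*H)))/3 = (3*(-5 + 6*H))/3 = (-15 + 18*H)/3 = -5 + 6*H)
o = 0
-15*o + (A(-4, -4) + 5)*5 = -15*0 + ((-5 + 6*(-4)) + 5)*5 = 0 + ((-5 - 24) + 5)*5 = 0 + (-29 + 5)*5 = 0 - 24*5 = 0 - 120 = -120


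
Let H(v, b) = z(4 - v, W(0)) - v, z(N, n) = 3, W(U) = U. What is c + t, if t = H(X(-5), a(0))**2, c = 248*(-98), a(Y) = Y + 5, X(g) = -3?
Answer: -24268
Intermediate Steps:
a(Y) = 5 + Y
H(v, b) = 3 - v
c = -24304
t = 36 (t = (3 - 1*(-3))**2 = (3 + 3)**2 = 6**2 = 36)
c + t = -24304 + 36 = -24268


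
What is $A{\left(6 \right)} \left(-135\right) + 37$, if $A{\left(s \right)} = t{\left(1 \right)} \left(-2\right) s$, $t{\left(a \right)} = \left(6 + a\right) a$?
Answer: $11377$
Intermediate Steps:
$t{\left(a \right)} = a \left(6 + a\right)$
$A{\left(s \right)} = - 14 s$ ($A{\left(s \right)} = 1 \left(6 + 1\right) \left(-2\right) s = 1 \cdot 7 \left(-2\right) s = 7 \left(-2\right) s = - 14 s$)
$A{\left(6 \right)} \left(-135\right) + 37 = \left(-14\right) 6 \left(-135\right) + 37 = \left(-84\right) \left(-135\right) + 37 = 11340 + 37 = 11377$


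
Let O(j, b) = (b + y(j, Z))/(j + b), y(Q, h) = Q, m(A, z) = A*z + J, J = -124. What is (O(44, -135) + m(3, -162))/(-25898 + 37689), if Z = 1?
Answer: -609/11791 ≈ -0.051650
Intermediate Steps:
m(A, z) = -124 + A*z (m(A, z) = A*z - 124 = -124 + A*z)
O(j, b) = 1 (O(j, b) = (b + j)/(j + b) = (b + j)/(b + j) = 1)
(O(44, -135) + m(3, -162))/(-25898 + 37689) = (1 + (-124 + 3*(-162)))/(-25898 + 37689) = (1 + (-124 - 486))/11791 = (1 - 610)*(1/11791) = -609*1/11791 = -609/11791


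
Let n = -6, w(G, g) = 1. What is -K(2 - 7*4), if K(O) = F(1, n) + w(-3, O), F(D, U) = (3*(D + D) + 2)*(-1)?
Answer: 7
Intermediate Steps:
F(D, U) = -2 - 6*D (F(D, U) = (3*(2*D) + 2)*(-1) = (6*D + 2)*(-1) = (2 + 6*D)*(-1) = -2 - 6*D)
K(O) = -7 (K(O) = (-2 - 6*1) + 1 = (-2 - 6) + 1 = -8 + 1 = -7)
-K(2 - 7*4) = -1*(-7) = 7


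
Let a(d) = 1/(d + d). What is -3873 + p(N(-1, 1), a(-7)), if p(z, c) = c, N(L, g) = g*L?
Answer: -54223/14 ≈ -3873.1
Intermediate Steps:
N(L, g) = L*g
a(d) = 1/(2*d)
-3873 + p(N(-1, 1), a(-7)) = -3873 + (½)/(-7) = -3873 + (½)*(-⅐) = -3873 - 1/14 = -54223/14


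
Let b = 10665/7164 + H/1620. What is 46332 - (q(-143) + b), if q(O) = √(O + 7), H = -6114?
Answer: 4979082307/107460 - 2*I*√34 ≈ 46334.0 - 11.662*I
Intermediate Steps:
q(O) = √(7 + O)
b = -245587/107460 (b = 10665/7164 - 6114/1620 = 10665*(1/7164) - 6114*1/1620 = 1185/796 - 1019/270 = -245587/107460 ≈ -2.2854)
46332 - (q(-143) + b) = 46332 - (√(7 - 143) - 245587/107460) = 46332 - (√(-136) - 245587/107460) = 46332 - (2*I*√34 - 245587/107460) = 46332 - (-245587/107460 + 2*I*√34) = 46332 + (245587/107460 - 2*I*√34) = 4979082307/107460 - 2*I*√34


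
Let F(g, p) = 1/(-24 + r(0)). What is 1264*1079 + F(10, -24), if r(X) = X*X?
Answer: 32732543/24 ≈ 1.3639e+6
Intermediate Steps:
r(X) = X²
F(g, p) = -1/24 (F(g, p) = 1/(-24 + 0²) = 1/(-24 + 0) = 1/(-24) = -1/24)
1264*1079 + F(10, -24) = 1264*1079 - 1/24 = 1363856 - 1/24 = 32732543/24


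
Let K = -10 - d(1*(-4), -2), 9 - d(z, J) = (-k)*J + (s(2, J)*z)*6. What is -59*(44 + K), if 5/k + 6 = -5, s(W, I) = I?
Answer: -46787/11 ≈ -4253.4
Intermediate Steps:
k = -5/11 (k = 5/(-6 - 5) = 5/(-11) = 5*(-1/11) = -5/11 ≈ -0.45455)
d(z, J) = 9 - 5*J/11 - 6*J*z (d(z, J) = 9 - ((-1*(-5/11))*J + (J*z)*6) = 9 - (5*J/11 + 6*J*z) = 9 + (-5*J/11 - 6*J*z) = 9 - 5*J/11 - 6*J*z)
K = 309/11 (K = -10 - (9 - 5/11*(-2) - 6*(-2)*1*(-4)) = -10 - (9 + 10/11 - 6*(-2)*(-4)) = -10 - (9 + 10/11 - 48) = -10 - 1*(-419/11) = -10 + 419/11 = 309/11 ≈ 28.091)
-59*(44 + K) = -59*(44 + 309/11) = -59*793/11 = -46787/11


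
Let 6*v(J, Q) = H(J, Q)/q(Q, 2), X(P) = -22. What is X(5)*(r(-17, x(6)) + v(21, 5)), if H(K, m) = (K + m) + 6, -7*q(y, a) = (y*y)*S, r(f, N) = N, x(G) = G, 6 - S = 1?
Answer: -47036/375 ≈ -125.43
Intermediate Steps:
S = 5 (S = 6 - 1*1 = 6 - 1 = 5)
q(y, a) = -5*y²/7 (q(y, a) = -y*y*5/7 = -y²*5/7 = -5*y²/7)
H(K, m) = 6 + K + m
v(J, Q) = -7*(6 + J + Q)/(30*Q²) (v(J, Q) = ((6 + J + Q)/((-5*Q²/7)))/6 = ((6 + J + Q)*(-7/(5*Q²)))/6 = (-7*(6 + J + Q)/(5*Q²))/6 = -7*(6 + J + Q)/(30*Q²))
X(5)*(r(-17, x(6)) + v(21, 5)) = -22*(6 + (7/30)*(-6 - 1*21 - 1*5)/5²) = -22*(6 + (7/30)*(1/25)*(-6 - 21 - 5)) = -22*(6 + (7/30)*(1/25)*(-32)) = -22*(6 - 112/375) = -22*2138/375 = -47036/375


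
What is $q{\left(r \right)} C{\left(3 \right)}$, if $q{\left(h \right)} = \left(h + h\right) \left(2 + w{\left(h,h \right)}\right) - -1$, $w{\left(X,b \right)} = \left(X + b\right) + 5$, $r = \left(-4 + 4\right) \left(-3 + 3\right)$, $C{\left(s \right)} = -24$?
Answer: $-24$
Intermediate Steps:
$r = 0$ ($r = 0 \cdot 0 = 0$)
$w{\left(X,b \right)} = 5 + X + b$
$q{\left(h \right)} = 1 + 2 h \left(7 + 2 h\right)$ ($q{\left(h \right)} = \left(h + h\right) \left(2 + \left(5 + h + h\right)\right) - -1 = 2 h \left(2 + \left(5 + 2 h\right)\right) + 1 = 2 h \left(7 + 2 h\right) + 1 = 1 + 2 h \left(7 + 2 h\right)$)
$q{\left(r \right)} C{\left(3 \right)} = \left(1 + 4 \cdot 0^{2} + 14 \cdot 0\right) \left(-24\right) = \left(1 + 4 \cdot 0 + 0\right) \left(-24\right) = \left(1 + 0 + 0\right) \left(-24\right) = 1 \left(-24\right) = -24$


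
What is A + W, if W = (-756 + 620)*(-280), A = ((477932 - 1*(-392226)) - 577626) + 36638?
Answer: 367250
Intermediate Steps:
A = 329170 (A = ((477932 + 392226) - 577626) + 36638 = (870158 - 577626) + 36638 = 292532 + 36638 = 329170)
W = 38080 (W = -136*(-280) = 38080)
A + W = 329170 + 38080 = 367250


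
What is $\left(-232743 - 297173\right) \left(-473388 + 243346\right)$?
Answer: $121902936472$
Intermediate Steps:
$\left(-232743 - 297173\right) \left(-473388 + 243346\right) = \left(-232743 - 297173\right) \left(-230042\right) = \left(-529916\right) \left(-230042\right) = 121902936472$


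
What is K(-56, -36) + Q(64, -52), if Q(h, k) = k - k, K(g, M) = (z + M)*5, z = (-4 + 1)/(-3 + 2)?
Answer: -165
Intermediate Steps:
z = 3 (z = -3/(-1) = -3*(-1) = 3)
K(g, M) = 15 + 5*M (K(g, M) = (3 + M)*5 = 15 + 5*M)
Q(h, k) = 0
K(-56, -36) + Q(64, -52) = (15 + 5*(-36)) + 0 = (15 - 180) + 0 = -165 + 0 = -165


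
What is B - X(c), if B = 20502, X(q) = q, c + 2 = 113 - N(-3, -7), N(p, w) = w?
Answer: 20384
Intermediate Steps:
c = 118 (c = -2 + (113 - 1*(-7)) = -2 + (113 + 7) = -2 + 120 = 118)
B - X(c) = 20502 - 1*118 = 20502 - 118 = 20384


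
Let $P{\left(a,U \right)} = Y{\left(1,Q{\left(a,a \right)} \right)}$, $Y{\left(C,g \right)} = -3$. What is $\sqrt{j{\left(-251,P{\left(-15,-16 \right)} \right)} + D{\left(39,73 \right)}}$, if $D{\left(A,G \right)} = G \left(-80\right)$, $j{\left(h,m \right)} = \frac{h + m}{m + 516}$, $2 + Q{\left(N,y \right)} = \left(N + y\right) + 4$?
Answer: $\frac{i \sqrt{170781918}}{171} \approx 76.423 i$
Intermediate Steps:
$Q{\left(N,y \right)} = 2 + N + y$ ($Q{\left(N,y \right)} = -2 + \left(\left(N + y\right) + 4\right) = -2 + \left(4 + N + y\right) = 2 + N + y$)
$P{\left(a,U \right)} = -3$
$j{\left(h,m \right)} = \frac{h + m}{516 + m}$
$D{\left(A,G \right)} = - 80 G$
$\sqrt{j{\left(-251,P{\left(-15,-16 \right)} \right)} + D{\left(39,73 \right)}} = \sqrt{\frac{-251 - 3}{516 - 3} - 5840} = \sqrt{\frac{1}{513} \left(-254\right) - 5840} = \sqrt{- \frac{254}{513} - 5840} = \sqrt{- \frac{2996174}{513}} = \frac{i \sqrt{170781918}}{171}$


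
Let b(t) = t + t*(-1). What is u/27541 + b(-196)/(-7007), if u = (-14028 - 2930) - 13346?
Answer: -30304/27541 ≈ -1.1003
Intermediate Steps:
b(t) = 0 (b(t) = t - t = 0)
u = -30304 (u = -16958 - 13346 = -30304)
u/27541 + b(-196)/(-7007) = -30304/27541 + 0/(-7007) = -30304*1/27541 + 0*(-1/7007) = -30304/27541 + 0 = -30304/27541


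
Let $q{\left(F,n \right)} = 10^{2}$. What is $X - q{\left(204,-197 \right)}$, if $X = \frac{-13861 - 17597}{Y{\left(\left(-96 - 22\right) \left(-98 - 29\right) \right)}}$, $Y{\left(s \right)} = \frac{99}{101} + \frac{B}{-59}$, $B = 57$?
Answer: $- \frac{4463491}{2} \approx -2.2317 \cdot 10^{6}$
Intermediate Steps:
$Y{\left(s \right)} = \frac{84}{5959}$ ($Y{\left(s \right)} = \frac{99}{101} + \frac{57}{-59} = 99 \cdot \frac{1}{101} + 57 \left(- \frac{1}{59}\right) = \frac{99}{101} - \frac{57}{59} = \frac{84}{5959}$)
$q{\left(F,n \right)} = 100$
$X = - \frac{4463291}{2}$ ($X = \frac{-13861 - 17597}{\frac{84}{5959}} = \left(-13861 - 17597\right) \frac{5959}{84} = \left(-31458\right) \frac{5959}{84} = - \frac{4463291}{2} \approx -2.2316 \cdot 10^{6}$)
$X - q{\left(204,-197 \right)} = - \frac{4463291}{2} - 100 = - \frac{4463491}{2}$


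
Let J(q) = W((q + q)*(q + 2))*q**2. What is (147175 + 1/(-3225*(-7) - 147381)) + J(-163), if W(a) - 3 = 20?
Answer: 94635647171/124806 ≈ 7.5826e+5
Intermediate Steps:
W(a) = 23 (W(a) = 3 + 20 = 23)
J(q) = 23*q**2
(147175 + 1/(-3225*(-7) - 147381)) + J(-163) = (147175 + 1/(-3225*(-7) - 147381)) + 23*(-163)**2 = (147175 + 1/(22575 - 147381)) + 23*26569 = (147175 + 1/(-124806)) + 611087 = (147175 - 1/124806) + 611087 = 18368323049/124806 + 611087 = 94635647171/124806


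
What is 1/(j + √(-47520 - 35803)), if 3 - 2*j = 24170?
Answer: -48334/584377181 - 4*I*√83323/584377181 ≈ -8.271e-5 - 1.9758e-6*I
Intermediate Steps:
j = -24167/2 (j = 3/2 - ½*24170 = 3/2 - 12085 = -24167/2 ≈ -12084.)
1/(j + √(-47520 - 35803)) = 1/(-24167/2 + √(-47520 - 35803)) = 1/(-24167/2 + √(-83323)) = 1/(-24167/2 + I*√83323)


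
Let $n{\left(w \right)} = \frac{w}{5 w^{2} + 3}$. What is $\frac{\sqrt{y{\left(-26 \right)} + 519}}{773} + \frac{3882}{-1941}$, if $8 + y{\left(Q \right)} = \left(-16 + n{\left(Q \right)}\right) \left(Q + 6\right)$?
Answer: $-2 + \frac{\sqrt{9512295719}}{2615059} \approx -1.9627$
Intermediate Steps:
$n{\left(w \right)} = \frac{w}{3 + 5 w^{2}}$
$y{\left(Q \right)} = -8 + \left(-16 + \frac{Q}{3 + 5 Q^{2}}\right) \left(6 + Q\right)$ ($y{\left(Q \right)} = -8 + \left(-16 + \frac{Q}{3 + 5 Q^{2}}\right) \left(Q + 6\right) = -8 + \left(-16 + \frac{Q}{3 + 5 Q^{2}}\right) \left(6 + Q\right)$)
$\frac{\sqrt{y{\left(-26 \right)} + 519}}{773} + \frac{3882}{-1941} = \frac{\sqrt{\frac{-312 - 519 \left(-26\right)^{2} - 80 \left(-26\right)^{3} - -1092}{3 + 5 \left(-26\right)^{2}} + 519}}{773} + \frac{3882}{-1941} = \sqrt{\frac{-312 - 350844 - -1406080 + 1092}{3 + 5 \cdot 676} + 519} \cdot \frac{1}{773} + 3882 \left(- \frac{1}{1941}\right) = \sqrt{\frac{-312 - 350844 + 1406080 + 1092}{3 + 3380} + 519} \cdot \frac{1}{773} - 2 = \sqrt{\frac{1}{3383} \cdot 1056016 + 519} \cdot \frac{1}{773} - 2 = \sqrt{\frac{1056016}{3383} + 519} \cdot \frac{1}{773} - 2 = \sqrt{\frac{2811793}{3383}} \cdot \frac{1}{773} - 2 = \frac{\sqrt{9512295719}}{3383} \cdot \frac{1}{773} - 2 = \frac{\sqrt{9512295719}}{2615059} - 2 = -2 + \frac{\sqrt{9512295719}}{2615059}$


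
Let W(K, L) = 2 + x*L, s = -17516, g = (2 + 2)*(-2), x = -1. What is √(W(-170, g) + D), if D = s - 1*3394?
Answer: 10*I*√209 ≈ 144.57*I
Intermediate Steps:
g = -8 (g = 4*(-2) = -8)
W(K, L) = 2 - L
D = -20910 (D = -17516 - 1*3394 = -17516 - 3394 = -20910)
√(W(-170, g) + D) = √((2 - 1*(-8)) - 20910) = √((2 + 8) - 20910) = √(10 - 20910) = √(-20900) = 10*I*√209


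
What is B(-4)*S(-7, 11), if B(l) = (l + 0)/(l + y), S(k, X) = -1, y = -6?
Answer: -2/5 ≈ -0.40000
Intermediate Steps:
B(l) = l/(-6 + l) (B(l) = (l + 0)/(l - 6) = l/(-6 + l))
B(-4)*S(-7, 11) = -4/(-6 - 4)*(-1) = -4/(-10)*(-1) = -4*(-1/10)*(-1) = (2/5)*(-1) = -2/5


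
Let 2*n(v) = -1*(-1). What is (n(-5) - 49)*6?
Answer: -291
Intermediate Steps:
n(v) = ½ (n(v) = (-1*(-1))/2 = (½)*1 = ½)
(n(-5) - 49)*6 = (½ - 49)*6 = -97/2*6 = -291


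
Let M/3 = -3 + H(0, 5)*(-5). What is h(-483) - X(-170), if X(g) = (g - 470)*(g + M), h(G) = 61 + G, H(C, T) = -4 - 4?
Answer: -38182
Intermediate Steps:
H(C, T) = -8
M = 111 (M = 3*(-3 - 8*(-5)) = 3*(-3 + 40) = 3*37 = 111)
X(g) = (-470 + g)*(111 + g) (X(g) = (g - 470)*(g + 111) = (-470 + g)*(111 + g))
h(-483) - X(-170) = (61 - 483) - (-52170 + (-170)² - 359*(-170)) = -422 - (-52170 + 28900 + 61030) = -422 - 1*37760 = -422 - 37760 = -38182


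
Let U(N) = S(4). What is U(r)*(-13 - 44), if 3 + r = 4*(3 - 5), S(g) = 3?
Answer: -171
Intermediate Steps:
r = -11 (r = -3 + 4*(3 - 5) = -3 + 4*(-2) = -3 - 8 = -11)
U(N) = 3
U(r)*(-13 - 44) = 3*(-13 - 44) = 3*(-57) = -171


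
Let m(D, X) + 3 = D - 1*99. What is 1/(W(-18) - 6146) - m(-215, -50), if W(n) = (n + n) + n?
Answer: 1965399/6200 ≈ 317.00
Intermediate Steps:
m(D, X) = -102 + D (m(D, X) = -3 + (D - 1*99) = -3 + (D - 99) = -3 + (-99 + D) = -102 + D)
W(n) = 3*n (W(n) = 2*n + n = 3*n)
1/(W(-18) - 6146) - m(-215, -50) = 1/(3*(-18) - 6146) - (-102 - 215) = 1/(-54 - 6146) - 1*(-317) = 1/(-6200) + 317 = -1/6200 + 317 = 1965399/6200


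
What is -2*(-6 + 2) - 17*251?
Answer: -4259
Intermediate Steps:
-2*(-6 + 2) - 17*251 = -2*(-4) - 4267 = 8 - 4267 = -4259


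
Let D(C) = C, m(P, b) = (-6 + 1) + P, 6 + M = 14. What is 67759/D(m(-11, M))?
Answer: -67759/16 ≈ -4234.9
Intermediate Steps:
M = 8 (M = -6 + 14 = 8)
m(P, b) = -5 + P
67759/D(m(-11, M)) = 67759/(-5 - 11) = 67759/(-16) = 67759*(-1/16) = -67759/16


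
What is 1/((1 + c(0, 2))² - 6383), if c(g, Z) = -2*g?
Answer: -1/6382 ≈ -0.00015669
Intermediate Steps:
1/((1 + c(0, 2))² - 6383) = 1/((1 - 2*0)² - 6383) = 1/((1 + 0)² - 6383) = 1/(1² - 6383) = 1/(1 - 6383) = 1/(-6382) = -1/6382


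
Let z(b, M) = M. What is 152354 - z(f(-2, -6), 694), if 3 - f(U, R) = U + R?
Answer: 151660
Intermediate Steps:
f(U, R) = 3 - R - U (f(U, R) = 3 - (U + R) = 3 - (R + U) = 3 + (-R - U) = 3 - R - U)
152354 - z(f(-2, -6), 694) = 152354 - 1*694 = 152354 - 694 = 151660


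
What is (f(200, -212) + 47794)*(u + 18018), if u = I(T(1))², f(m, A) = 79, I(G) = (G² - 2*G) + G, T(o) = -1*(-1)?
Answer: 862575714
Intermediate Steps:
T(o) = 1
I(G) = G² - G
u = 0 (u = (1*(-1 + 1))² = (1*0)² = 0² = 0)
(f(200, -212) + 47794)*(u + 18018) = (79 + 47794)*(0 + 18018) = 47873*18018 = 862575714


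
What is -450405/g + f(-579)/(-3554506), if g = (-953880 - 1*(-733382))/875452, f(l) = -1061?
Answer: 700785001502983369/391880731994 ≈ 1.7883e+6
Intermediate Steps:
g = -110249/437726 (g = (-953880 + 733382)*(1/875452) = -220498*1/875452 = -110249/437726 ≈ -0.25187)
-450405/g + f(-579)/(-3554506) = -450405/(-110249/437726) - 1061/(-3554506) = -450405*(-437726/110249) - 1061*(-1/3554506) = 197153979030/110249 + 1061/3554506 = 700785001502983369/391880731994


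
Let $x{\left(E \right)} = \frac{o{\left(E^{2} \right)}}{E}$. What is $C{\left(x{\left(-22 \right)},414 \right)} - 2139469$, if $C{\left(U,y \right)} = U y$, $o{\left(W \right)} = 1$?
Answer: $- \frac{23534366}{11} \approx -2.1395 \cdot 10^{6}$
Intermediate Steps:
$x{\left(E \right)} = \frac{1}{E}$ ($x{\left(E \right)} = 1 \frac{1}{E} = \frac{1}{E}$)
$C{\left(x{\left(-22 \right)},414 \right)} - 2139469 = \frac{1}{-22} \cdot 414 - 2139469 = \left(- \frac{1}{22}\right) 414 - 2139469 = - \frac{207}{11} - 2139469 = - \frac{23534366}{11}$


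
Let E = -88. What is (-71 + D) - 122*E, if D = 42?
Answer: 10707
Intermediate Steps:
(-71 + D) - 122*E = (-71 + 42) - 122*(-88) = -29 + 10736 = 10707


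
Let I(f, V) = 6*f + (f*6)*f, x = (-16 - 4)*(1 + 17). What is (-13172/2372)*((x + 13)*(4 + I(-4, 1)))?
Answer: 86842996/593 ≈ 1.4645e+5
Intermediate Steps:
x = -360 (x = -20*18 = -360)
I(f, V) = 6*f + 6*f² (I(f, V) = 6*f + (6*f)*f = 6*f + 6*f²)
(-13172/2372)*((x + 13)*(4 + I(-4, 1))) = (-13172/2372)*((-360 + 13)*(4 + 6*(-4)*(1 - 4))) = (-13172*1/2372)*(-347*(4 + 6*(-4)*(-3))) = -(-1142671)*(4 + 72)/593 = -(-1142671)*76/593 = -3293/593*(-26372) = 86842996/593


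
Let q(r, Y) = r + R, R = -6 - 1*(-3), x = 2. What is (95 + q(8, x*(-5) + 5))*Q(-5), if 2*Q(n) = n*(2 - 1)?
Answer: -250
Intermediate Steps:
R = -3 (R = -6 + 3 = -3)
q(r, Y) = -3 + r (q(r, Y) = r - 3 = -3 + r)
Q(n) = n/2 (Q(n) = (n*(2 - 1))/2 = (n*1)/2 = n/2)
(95 + q(8, x*(-5) + 5))*Q(-5) = (95 + (-3 + 8))*((½)*(-5)) = (95 + 5)*(-5/2) = 100*(-5/2) = -250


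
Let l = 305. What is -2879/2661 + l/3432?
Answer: -3023041/3044184 ≈ -0.99305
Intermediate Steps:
-2879/2661 + l/3432 = -2879/2661 + 305/3432 = -3023041/3044184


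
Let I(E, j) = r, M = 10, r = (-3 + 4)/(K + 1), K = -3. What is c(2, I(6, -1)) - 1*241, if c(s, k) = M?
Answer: -231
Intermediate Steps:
r = -½ (r = (-3 + 4)/(-3 + 1) = 1/(-2) = 1*(-½) = -½ ≈ -0.50000)
I(E, j) = -½
c(s, k) = 10
c(2, I(6, -1)) - 1*241 = 10 - 1*241 = 10 - 241 = -231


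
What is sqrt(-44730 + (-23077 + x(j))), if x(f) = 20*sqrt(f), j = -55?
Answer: sqrt(-67807 + 20*I*sqrt(55)) ≈ 0.285 + 260.4*I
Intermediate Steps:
sqrt(-44730 + (-23077 + x(j))) = sqrt(-44730 + (-23077 + 20*sqrt(-55))) = sqrt(-44730 + (-23077 + 20*(I*sqrt(55)))) = sqrt(-44730 + (-23077 + 20*I*sqrt(55))) = sqrt(-67807 + 20*I*sqrt(55))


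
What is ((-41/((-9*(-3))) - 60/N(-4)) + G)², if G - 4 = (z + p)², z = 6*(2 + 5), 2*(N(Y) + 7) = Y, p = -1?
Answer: 2082461956/729 ≈ 2.8566e+6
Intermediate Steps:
N(Y) = -7 + Y/2
z = 42 (z = 6*7 = 42)
G = 1685 (G = 4 + (42 - 1)² = 4 + 41² = 4 + 1681 = 1685)
((-41/((-9*(-3))) - 60/N(-4)) + G)² = ((-41/((-9*(-3))) - 60/(-7 + (½)*(-4))) + 1685)² = ((-41/27 - 60/(-7 - 2)) + 1685)² = ((-41*1/27 - 60/(-9)) + 1685)² = ((-41/27 - 60*(-⅑)) + 1685)² = ((-41/27 + 20/3) + 1685)² = (139/27 + 1685)² = (45634/27)² = 2082461956/729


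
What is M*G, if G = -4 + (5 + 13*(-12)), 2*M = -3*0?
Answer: 0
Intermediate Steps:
M = 0 (M = (-3*0)/2 = (½)*0 = 0)
G = -155 (G = -4 + (5 - 156) = -4 - 151 = -155)
M*G = 0*(-155) = 0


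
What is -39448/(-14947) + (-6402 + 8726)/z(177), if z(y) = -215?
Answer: -26255508/3213605 ≈ -8.1701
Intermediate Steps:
-39448/(-14947) + (-6402 + 8726)/z(177) = -39448/(-14947) + (-6402 + 8726)/(-215) = -39448*(-1/14947) + 2324*(-1/215) = 39448/14947 - 2324/215 = -26255508/3213605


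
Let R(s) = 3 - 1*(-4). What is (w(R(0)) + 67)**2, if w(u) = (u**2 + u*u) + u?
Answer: 29584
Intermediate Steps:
R(s) = 7 (R(s) = 3 + 4 = 7)
w(u) = u + 2*u**2 (w(u) = (u**2 + u**2) + u = 2*u**2 + u = u + 2*u**2)
(w(R(0)) + 67)**2 = (7*(1 + 2*7) + 67)**2 = (7*(1 + 14) + 67)**2 = (7*15 + 67)**2 = (105 + 67)**2 = 172**2 = 29584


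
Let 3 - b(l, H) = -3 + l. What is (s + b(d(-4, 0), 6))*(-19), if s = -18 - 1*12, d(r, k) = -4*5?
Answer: 76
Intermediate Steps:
d(r, k) = -20
b(l, H) = 6 - l (b(l, H) = 3 - (-3 + l) = 3 + (3 - l) = 6 - l)
s = -30 (s = -18 - 12 = -30)
(s + b(d(-4, 0), 6))*(-19) = (-30 + (6 - 1*(-20)))*(-19) = (-30 + (6 + 20))*(-19) = (-30 + 26)*(-19) = -4*(-19) = 76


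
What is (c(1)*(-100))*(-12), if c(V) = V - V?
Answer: 0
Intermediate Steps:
c(V) = 0
(c(1)*(-100))*(-12) = (0*(-100))*(-12) = 0*(-12) = 0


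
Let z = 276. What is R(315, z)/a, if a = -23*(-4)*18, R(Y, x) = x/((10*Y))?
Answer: 1/18900 ≈ 5.2910e-5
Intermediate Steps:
R(Y, x) = x/(10*Y) (R(Y, x) = x*(1/(10*Y)) = x/(10*Y))
a = 1656 (a = 92*18 = 1656)
R(315, z)/a = ((⅒)*276/315)/1656 = ((⅒)*276*(1/315))*(1/1656) = (46/525)*(1/1656) = 1/18900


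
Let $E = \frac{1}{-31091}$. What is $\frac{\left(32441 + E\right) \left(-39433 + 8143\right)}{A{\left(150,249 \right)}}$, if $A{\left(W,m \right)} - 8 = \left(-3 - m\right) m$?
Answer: $\frac{1577990886885}{97532467} \approx 16179.0$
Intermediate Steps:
$A{\left(W,m \right)} = 8 + m \left(-3 - m\right)$ ($A{\left(W,m \right)} = 8 + \left(-3 - m\right) m = 8 + m \left(-3 - m\right)$)
$E = - \frac{1}{31091} \approx -3.2164 \cdot 10^{-5}$
$\frac{\left(32441 + E\right) \left(-39433 + 8143\right)}{A{\left(150,249 \right)}} = \frac{\left(32441 - \frac{1}{31091}\right) \left(-39433 + 8143\right)}{8 - 249^{2} - 747} = \frac{\frac{1008623130}{31091} \left(-31290\right)}{8 - 62001 - 747} = - \frac{31559817737700}{31091 \left(8 - 62001 - 747\right)} = - \frac{31559817737700}{31091 \left(-62740\right)} = \left(- \frac{31559817737700}{31091}\right) \left(- \frac{1}{62740}\right) = \frac{1577990886885}{97532467}$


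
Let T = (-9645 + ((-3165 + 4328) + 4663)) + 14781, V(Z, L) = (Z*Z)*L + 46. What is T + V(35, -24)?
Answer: -18392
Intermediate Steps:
V(Z, L) = 46 + L*Z² (V(Z, L) = Z²*L + 46 = L*Z² + 46 = 46 + L*Z²)
T = 10962 (T = (-9645 + (1163 + 4663)) + 14781 = (-9645 + 5826) + 14781 = -3819 + 14781 = 10962)
T + V(35, -24) = 10962 + (46 - 24*35²) = 10962 + (46 - 24*1225) = 10962 + (46 - 29400) = 10962 - 29354 = -18392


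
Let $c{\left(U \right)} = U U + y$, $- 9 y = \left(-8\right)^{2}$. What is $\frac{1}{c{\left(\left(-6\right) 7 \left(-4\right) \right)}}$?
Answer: $\frac{9}{253952} \approx 3.544 \cdot 10^{-5}$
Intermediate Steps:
$y = - \frac{64}{9}$ ($y = - \frac{\left(-8\right)^{2}}{9} = \left(- \frac{1}{9}\right) 64 = - \frac{64}{9} \approx -7.1111$)
$c{\left(U \right)} = - \frac{64}{9} + U^{2}$ ($c{\left(U \right)} = U U - \frac{64}{9} = U^{2} - \frac{64}{9} = - \frac{64}{9} + U^{2}$)
$\frac{1}{c{\left(\left(-6\right) 7 \left(-4\right) \right)}} = \frac{1}{- \frac{64}{9} + \left(\left(-6\right) 7 \left(-4\right)\right)^{2}} = \frac{1}{- \frac{64}{9} + \left(\left(-42\right) \left(-4\right)\right)^{2}} = \frac{1}{- \frac{64}{9} + 168^{2}} = \frac{1}{- \frac{64}{9} + 28224} = \frac{1}{\frac{253952}{9}} = \frac{9}{253952}$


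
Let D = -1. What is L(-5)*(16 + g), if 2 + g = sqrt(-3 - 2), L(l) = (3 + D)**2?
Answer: 56 + 4*I*sqrt(5) ≈ 56.0 + 8.9443*I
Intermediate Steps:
L(l) = 4 (L(l) = (3 - 1)**2 = 2**2 = 4)
g = -2 + I*sqrt(5) (g = -2 + sqrt(-3 - 2) = -2 + sqrt(-5) = -2 + I*sqrt(5) ≈ -2.0 + 2.2361*I)
L(-5)*(16 + g) = 4*(16 + (-2 + I*sqrt(5))) = 4*(14 + I*sqrt(5)) = 56 + 4*I*sqrt(5)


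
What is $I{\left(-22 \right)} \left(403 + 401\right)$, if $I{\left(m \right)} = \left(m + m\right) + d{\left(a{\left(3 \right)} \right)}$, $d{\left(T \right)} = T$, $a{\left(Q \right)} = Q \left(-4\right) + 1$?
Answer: $-44220$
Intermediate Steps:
$a{\left(Q \right)} = 1 - 4 Q$ ($a{\left(Q \right)} = - 4 Q + 1 = 1 - 4 Q$)
$I{\left(m \right)} = -11 + 2 m$ ($I{\left(m \right)} = \left(m + m\right) + \left(1 - 12\right) = 2 m + \left(1 - 12\right) = 2 m - 11 = -11 + 2 m$)
$I{\left(-22 \right)} \left(403 + 401\right) = \left(-11 + 2 \left(-22\right)\right) \left(403 + 401\right) = \left(-11 - 44\right) 804 = \left(-55\right) 804 = -44220$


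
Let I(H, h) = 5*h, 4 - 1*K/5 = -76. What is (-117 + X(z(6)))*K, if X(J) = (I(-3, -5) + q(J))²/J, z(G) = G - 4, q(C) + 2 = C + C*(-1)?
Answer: 99000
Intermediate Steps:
K = 400 (K = 20 - 5*(-76) = 20 + 380 = 400)
q(C) = -2 (q(C) = -2 + (C + C*(-1)) = -2 + (C - C) = -2 + 0 = -2)
z(G) = -4 + G
X(J) = 729/J (X(J) = (5*(-5) - 2)²/J = (-25 - 2)²/J = (-27)²/J = 729/J)
(-117 + X(z(6)))*K = (-117 + 729/(-4 + 6))*400 = (-117 + 729/2)*400 = (495/2)*400 = 99000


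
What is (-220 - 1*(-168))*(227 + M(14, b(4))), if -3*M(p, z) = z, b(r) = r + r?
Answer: -34996/3 ≈ -11665.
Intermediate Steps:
b(r) = 2*r
M(p, z) = -z/3
(-220 - 1*(-168))*(227 + M(14, b(4))) = (-220 - 1*(-168))*(227 - 2*4/3) = (-220 + 168)*(227 - ⅓*8) = -52*(227 - 8/3) = -52*673/3 = -34996/3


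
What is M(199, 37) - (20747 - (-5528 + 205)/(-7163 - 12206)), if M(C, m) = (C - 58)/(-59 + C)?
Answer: -8036476253/387380 ≈ -20746.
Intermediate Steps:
M(C, m) = (-58 + C)/(-59 + C)
M(199, 37) - (20747 - (-5528 + 205)/(-7163 - 12206)) = (-58 + 199)/(-59 + 199) - (20747 - (-5528 + 205)/(-7163 - 12206)) = 141/140 - (20747 - (-5323)/(-19369)) = (1/140)*141 - (20747 - (-5323)*(-1)/19369) = 141/140 - (20747 - 1*5323/19369) = 141/140 - (20747 - 5323/19369) = 141/140 - 1*401843320/19369 = 141/140 - 401843320/19369 = -8036476253/387380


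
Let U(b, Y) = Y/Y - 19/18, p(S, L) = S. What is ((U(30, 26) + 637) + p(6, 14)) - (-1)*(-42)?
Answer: 10817/18 ≈ 600.94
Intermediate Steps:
U(b, Y) = -1/18 (U(b, Y) = 1 - 19*1/18 = 1 - 19/18 = -1/18)
((U(30, 26) + 637) + p(6, 14)) - (-1)*(-42) = ((-1/18 + 637) + 6) - (-1)*(-42) = (11465/18 + 6) - 1*42 = 11573/18 - 42 = 10817/18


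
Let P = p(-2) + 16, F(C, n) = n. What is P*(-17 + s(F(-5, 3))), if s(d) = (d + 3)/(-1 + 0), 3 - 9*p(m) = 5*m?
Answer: -3611/9 ≈ -401.22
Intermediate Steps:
p(m) = 1/3 - 5*m/9
s(d) = -3 - d (s(d) = (3 + d)/(-1) = (3 + d)*(-1) = -3 - d)
P = 157/9 (P = (1/3 - 5/9*(-2)) + 16 = (1/3 + 10/9) + 16 = 13/9 + 16 = 157/9 ≈ 17.444)
P*(-17 + s(F(-5, 3))) = 157*(-17 + (-3 - 1*3))/9 = 157*(-17 + (-3 - 3))/9 = 157*(-17 - 6)/9 = (157/9)*(-23) = -3611/9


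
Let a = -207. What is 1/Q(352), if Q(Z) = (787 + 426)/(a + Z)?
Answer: 145/1213 ≈ 0.11954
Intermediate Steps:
Q(Z) = 1213/(-207 + Z) (Q(Z) = (787 + 426)/(-207 + Z) = 1213/(-207 + Z))
1/Q(352) = 1/(1213/(-207 + 352)) = 1/(1213/145) = 145/1213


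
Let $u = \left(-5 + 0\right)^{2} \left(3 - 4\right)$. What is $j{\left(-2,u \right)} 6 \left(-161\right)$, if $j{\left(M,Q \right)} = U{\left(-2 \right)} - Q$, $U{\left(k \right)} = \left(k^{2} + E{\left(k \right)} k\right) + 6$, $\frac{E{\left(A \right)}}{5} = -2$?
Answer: $-53130$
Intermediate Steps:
$E{\left(A \right)} = -10$ ($E{\left(A \right)} = 5 \left(-2\right) = -10$)
$U{\left(k \right)} = 6 + k^{2} - 10 k$ ($U{\left(k \right)} = \left(k^{2} - 10 k\right) + 6 = 6 + k^{2} - 10 k$)
$u = -25$ ($u = \left(-5\right)^{2} \left(-1\right) = 25 \left(-1\right) = -25$)
$j{\left(M,Q \right)} = 30 - Q$ ($j{\left(M,Q \right)} = \left(6 + \left(-2\right)^{2} - -20\right) - Q = \left(6 + 4 + 20\right) - Q = 30 - Q$)
$j{\left(-2,u \right)} 6 \left(-161\right) = \left(30 - -25\right) 6 \left(-161\right) = \left(30 + 25\right) 6 \left(-161\right) = 55 \cdot 6 \left(-161\right) = 330 \left(-161\right) = -53130$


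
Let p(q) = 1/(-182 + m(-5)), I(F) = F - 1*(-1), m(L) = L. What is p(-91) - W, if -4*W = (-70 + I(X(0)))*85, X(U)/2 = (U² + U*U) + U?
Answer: -1096759/748 ≈ -1466.3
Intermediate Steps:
X(U) = 2*U + 4*U² (X(U) = 2*((U² + U*U) + U) = 2*((U² + U²) + U) = 2*(2*U² + U) = 2*(U + 2*U²) = 2*U + 4*U²)
I(F) = 1 + F (I(F) = F + 1 = 1 + F)
p(q) = -1/187 (p(q) = 1/(-182 - 5) = 1/(-187) = -1/187)
W = 5865/4 (W = -(-70 + (1 + 2*0*(1 + 2*0)))*85/4 = -(-70 + (1 + 2*0*(1 + 0)))*85/4 = -(-70 + (1 + 2*0*1))*85/4 = -(-70 + (1 + 0))*85/4 = -(-70 + 1)*85/4 = -(-69)*85/4 = -¼*(-5865) = 5865/4 ≈ 1466.3)
p(-91) - W = -1/187 - 1*5865/4 = -1/187 - 5865/4 = -1096759/748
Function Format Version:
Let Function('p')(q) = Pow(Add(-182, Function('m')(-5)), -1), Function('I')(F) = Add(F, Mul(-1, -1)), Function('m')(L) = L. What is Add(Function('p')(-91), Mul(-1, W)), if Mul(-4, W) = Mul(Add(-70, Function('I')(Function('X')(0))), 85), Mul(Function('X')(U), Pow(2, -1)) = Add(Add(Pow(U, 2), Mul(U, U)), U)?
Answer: Rational(-1096759, 748) ≈ -1466.3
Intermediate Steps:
Function('X')(U) = Add(Mul(2, U), Mul(4, Pow(U, 2))) (Function('X')(U) = Mul(2, Add(Add(Pow(U, 2), Mul(U, U)), U)) = Mul(2, Add(Add(Pow(U, 2), Pow(U, 2)), U)) = Mul(2, Add(Mul(2, Pow(U, 2)), U)) = Mul(2, Add(U, Mul(2, Pow(U, 2)))) = Add(Mul(2, U), Mul(4, Pow(U, 2))))
Function('I')(F) = Add(1, F) (Function('I')(F) = Add(F, 1) = Add(1, F))
Function('p')(q) = Rational(-1, 187) (Function('p')(q) = Pow(Add(-182, -5), -1) = Pow(-187, -1) = Rational(-1, 187))
W = Rational(5865, 4) (W = Mul(Rational(-1, 4), Mul(Add(-70, Add(1, Mul(2, 0, Add(1, Mul(2, 0))))), 85)) = Mul(Rational(-1, 4), Mul(Add(-70, Add(1, Mul(2, 0, Add(1, 0)))), 85)) = Mul(Rational(-1, 4), Mul(Add(-70, Add(1, Mul(2, 0, 1))), 85)) = Mul(Rational(-1, 4), Mul(Add(-70, Add(1, 0)), 85)) = Mul(Rational(-1, 4), Mul(Add(-70, 1), 85)) = Mul(Rational(-1, 4), Mul(-69, 85)) = Mul(Rational(-1, 4), -5865) = Rational(5865, 4) ≈ 1466.3)
Add(Function('p')(-91), Mul(-1, W)) = Add(Rational(-1, 187), Mul(-1, Rational(5865, 4))) = Add(Rational(-1, 187), Rational(-5865, 4)) = Rational(-1096759, 748)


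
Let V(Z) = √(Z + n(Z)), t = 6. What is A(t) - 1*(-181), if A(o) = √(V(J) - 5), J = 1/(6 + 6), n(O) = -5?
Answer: 181 + √(-180 + 6*I*√177)/6 ≈ 181.48 + 2.288*I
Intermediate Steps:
J = 1/12 ≈ 0.083333
V(Z) = √(-5 + Z) (V(Z) = √(Z - 5) = √(-5 + Z))
A(o) = √(-5 + I*√177/6) (A(o) = √(√(-5 + 1/12) - 5) = √(√(-59/12) - 5) = √(I*√177/6 - 5) = √(-5 + I*√177/6))
A(t) - 1*(-181) = √(-180 + 6*I*√177)/6 - 1*(-181) = √(-180 + 6*I*√177)/6 + 181 = 181 + √(-180 + 6*I*√177)/6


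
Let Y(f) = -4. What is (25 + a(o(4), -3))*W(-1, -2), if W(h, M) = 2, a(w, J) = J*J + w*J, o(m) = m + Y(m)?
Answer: 68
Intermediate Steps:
o(m) = -4 + m (o(m) = m - 4 = -4 + m)
a(w, J) = J**2 + J*w
(25 + a(o(4), -3))*W(-1, -2) = (25 - 3*(-3 + (-4 + 4)))*2 = (25 - 3*(-3 + 0))*2 = (25 - 3*(-3))*2 = (25 + 9)*2 = 34*2 = 68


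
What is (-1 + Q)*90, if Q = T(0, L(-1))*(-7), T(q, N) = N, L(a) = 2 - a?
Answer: -1980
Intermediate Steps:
Q = -21 (Q = (2 - 1*(-1))*(-7) = (2 + 1)*(-7) = 3*(-7) = -21)
(-1 + Q)*90 = (-1 - 21)*90 = -22*90 = -1980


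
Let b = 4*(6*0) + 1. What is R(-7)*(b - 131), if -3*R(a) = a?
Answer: -910/3 ≈ -303.33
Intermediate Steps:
R(a) = -a/3
b = 1 (b = 4*0 + 1 = 0 + 1 = 1)
R(-7)*(b - 131) = (-⅓*(-7))*(1 - 131) = (7/3)*(-130) = -910/3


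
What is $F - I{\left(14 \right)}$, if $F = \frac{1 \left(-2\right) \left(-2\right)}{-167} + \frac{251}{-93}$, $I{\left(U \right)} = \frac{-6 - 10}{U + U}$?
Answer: $- \frac{233899}{108717} \approx -2.1514$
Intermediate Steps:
$I{\left(U \right)} = - \frac{8}{U}$ ($I{\left(U \right)} = - \frac{16}{2 U} = - 16 \frac{1}{2 U} = - \frac{8}{U}$)
$F = - \frac{42289}{15531}$ ($F = \left(-2\right) \left(-2\right) \left(- \frac{1}{167}\right) + 251 \left(- \frac{1}{93}\right) = 4 \left(- \frac{1}{167}\right) - \frac{251}{93} = - \frac{4}{167} - \frac{251}{93} = - \frac{42289}{15531} \approx -2.7229$)
$F - I{\left(14 \right)} = - \frac{42289}{15531} - - \frac{8}{14} = - \frac{42289}{15531} - \left(-8\right) \frac{1}{14} = - \frac{42289}{15531} - - \frac{4}{7} = - \frac{42289}{15531} + \frac{4}{7} = - \frac{233899}{108717}$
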